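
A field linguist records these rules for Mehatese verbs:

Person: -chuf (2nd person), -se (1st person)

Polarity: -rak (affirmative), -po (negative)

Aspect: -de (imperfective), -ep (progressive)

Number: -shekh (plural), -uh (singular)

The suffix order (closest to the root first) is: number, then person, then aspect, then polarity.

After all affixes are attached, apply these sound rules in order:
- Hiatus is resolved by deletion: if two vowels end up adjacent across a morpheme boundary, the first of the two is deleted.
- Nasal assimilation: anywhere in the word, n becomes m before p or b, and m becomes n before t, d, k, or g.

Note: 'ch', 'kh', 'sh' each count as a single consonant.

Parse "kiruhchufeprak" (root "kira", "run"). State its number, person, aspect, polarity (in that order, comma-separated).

Segment: kira-uh-chuf-ep-rak.
number: -uh → singular.
person: -chuf → 2nd person.
aspect: -ep → progressive.
polarity: -rak → affirmative.

singular, 2nd person, progressive, affirmative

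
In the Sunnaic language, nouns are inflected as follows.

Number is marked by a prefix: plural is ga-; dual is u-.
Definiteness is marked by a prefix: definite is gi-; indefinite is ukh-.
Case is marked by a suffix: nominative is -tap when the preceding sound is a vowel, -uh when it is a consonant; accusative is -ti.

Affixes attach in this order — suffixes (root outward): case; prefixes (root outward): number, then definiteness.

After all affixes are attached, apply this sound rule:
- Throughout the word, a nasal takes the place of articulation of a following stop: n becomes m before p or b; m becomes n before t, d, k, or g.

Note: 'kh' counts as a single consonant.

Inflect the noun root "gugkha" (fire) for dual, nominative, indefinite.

Attach number dual u- → ugugkha.
Attach definiteness indefinite ukh- → ukhugugkha.
Attach case nominative -tap (after vowel 'a') → ukhugugkhatap.
Nasal assimilation: no change.

ukhugugkhatap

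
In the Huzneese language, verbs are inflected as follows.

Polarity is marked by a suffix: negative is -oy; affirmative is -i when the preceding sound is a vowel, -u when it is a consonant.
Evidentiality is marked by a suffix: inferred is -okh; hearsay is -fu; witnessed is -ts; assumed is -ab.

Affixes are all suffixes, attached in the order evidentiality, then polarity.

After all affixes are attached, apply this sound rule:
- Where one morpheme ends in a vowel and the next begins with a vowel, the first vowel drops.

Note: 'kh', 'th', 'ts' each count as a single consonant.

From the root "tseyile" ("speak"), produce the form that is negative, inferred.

tseyilokhoy

Attach evidentiality inferred -okh → tseyileokh.
Attach polarity negative -oy → tseyileokhoy.
Apply vowel deletion: tseyileokhoy → tseyilokhoy.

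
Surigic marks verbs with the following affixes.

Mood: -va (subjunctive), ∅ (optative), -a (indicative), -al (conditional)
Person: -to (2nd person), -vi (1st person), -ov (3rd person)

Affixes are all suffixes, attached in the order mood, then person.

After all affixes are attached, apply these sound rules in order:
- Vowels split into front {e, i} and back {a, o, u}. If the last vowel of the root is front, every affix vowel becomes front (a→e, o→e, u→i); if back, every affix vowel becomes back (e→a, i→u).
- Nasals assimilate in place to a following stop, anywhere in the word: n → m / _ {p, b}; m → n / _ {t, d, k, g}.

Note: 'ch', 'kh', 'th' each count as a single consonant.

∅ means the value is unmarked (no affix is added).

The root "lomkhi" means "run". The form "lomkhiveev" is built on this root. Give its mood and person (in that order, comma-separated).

Segment: lomkhi-va-ov.
mood: -va → subjunctive.
person: -ov → 3rd person.

subjunctive, 3rd person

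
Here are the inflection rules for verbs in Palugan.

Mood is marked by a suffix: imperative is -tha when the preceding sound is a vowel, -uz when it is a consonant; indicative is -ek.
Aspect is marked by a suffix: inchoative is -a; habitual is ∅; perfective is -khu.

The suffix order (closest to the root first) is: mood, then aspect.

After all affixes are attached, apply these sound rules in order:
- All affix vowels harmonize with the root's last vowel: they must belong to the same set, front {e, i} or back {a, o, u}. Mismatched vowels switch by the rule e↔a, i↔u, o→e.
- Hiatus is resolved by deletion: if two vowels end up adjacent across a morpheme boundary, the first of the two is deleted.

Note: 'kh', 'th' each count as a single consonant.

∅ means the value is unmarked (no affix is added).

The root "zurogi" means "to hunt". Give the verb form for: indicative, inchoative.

Attach mood indicative -ek → zurogiek.
Attach aspect inchoative -a → zurogieka.
Apply vowel harmony: zurogieka → zurogieke.
Apply vowel deletion: zurogieke → zurogeke.

zurogeke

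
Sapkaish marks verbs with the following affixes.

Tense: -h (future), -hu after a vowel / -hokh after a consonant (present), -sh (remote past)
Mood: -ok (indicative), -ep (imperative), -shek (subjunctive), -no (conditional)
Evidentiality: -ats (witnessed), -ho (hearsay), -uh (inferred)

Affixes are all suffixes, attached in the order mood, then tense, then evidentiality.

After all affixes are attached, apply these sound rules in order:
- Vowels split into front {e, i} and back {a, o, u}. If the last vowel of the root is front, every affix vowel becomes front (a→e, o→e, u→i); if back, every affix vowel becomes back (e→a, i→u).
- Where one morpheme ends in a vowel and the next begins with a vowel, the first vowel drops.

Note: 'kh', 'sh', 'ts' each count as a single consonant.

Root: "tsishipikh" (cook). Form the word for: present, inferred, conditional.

Attach mood conditional -no → tsishipikhno.
Attach tense present -hu (after vowel 'o') → tsishipikhnohu.
Attach evidentiality inferred -uh → tsishipikhnohuuh.
Apply vowel harmony: tsishipikhnohuuh → tsishipikhnehiih.
Apply vowel deletion: tsishipikhnehiih → tsishipikhnehih.

tsishipikhnehih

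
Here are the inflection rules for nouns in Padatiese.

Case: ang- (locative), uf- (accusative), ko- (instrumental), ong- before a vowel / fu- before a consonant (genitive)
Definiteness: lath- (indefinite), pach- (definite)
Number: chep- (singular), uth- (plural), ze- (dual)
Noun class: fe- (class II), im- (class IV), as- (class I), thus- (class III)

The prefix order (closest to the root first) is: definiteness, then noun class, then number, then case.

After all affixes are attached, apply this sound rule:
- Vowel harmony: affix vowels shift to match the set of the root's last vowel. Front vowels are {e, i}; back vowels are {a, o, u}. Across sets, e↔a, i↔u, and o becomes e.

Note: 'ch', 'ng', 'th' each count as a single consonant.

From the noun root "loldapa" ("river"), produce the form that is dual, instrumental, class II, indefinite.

Attach definiteness indefinite lath- → lathloldapa.
Attach noun class class II fe- → felathloldapa.
Attach number dual ze- → zefelathloldapa.
Attach case instrumental ko- → kozefelathloldapa.
Apply vowel harmony: kozefelathloldapa → kozafalathloldapa.

kozafalathloldapa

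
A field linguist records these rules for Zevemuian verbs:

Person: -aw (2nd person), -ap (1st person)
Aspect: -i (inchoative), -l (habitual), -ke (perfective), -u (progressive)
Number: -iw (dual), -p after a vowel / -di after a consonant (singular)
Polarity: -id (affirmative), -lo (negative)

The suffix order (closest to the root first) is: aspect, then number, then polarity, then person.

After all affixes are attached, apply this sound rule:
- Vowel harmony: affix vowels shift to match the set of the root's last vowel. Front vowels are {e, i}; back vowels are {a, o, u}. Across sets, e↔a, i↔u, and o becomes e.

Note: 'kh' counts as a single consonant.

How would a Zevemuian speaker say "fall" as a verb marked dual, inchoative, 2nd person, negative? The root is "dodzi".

Attach aspect inchoative -i → dodzii.
Attach number dual -iw → dodziiiw.
Attach polarity negative -lo → dodziiiwlo.
Attach person 2nd person -aw → dodziiiwloaw.
Apply vowel harmony: dodziiiwloaw → dodziiiwleew.

dodziiiwleew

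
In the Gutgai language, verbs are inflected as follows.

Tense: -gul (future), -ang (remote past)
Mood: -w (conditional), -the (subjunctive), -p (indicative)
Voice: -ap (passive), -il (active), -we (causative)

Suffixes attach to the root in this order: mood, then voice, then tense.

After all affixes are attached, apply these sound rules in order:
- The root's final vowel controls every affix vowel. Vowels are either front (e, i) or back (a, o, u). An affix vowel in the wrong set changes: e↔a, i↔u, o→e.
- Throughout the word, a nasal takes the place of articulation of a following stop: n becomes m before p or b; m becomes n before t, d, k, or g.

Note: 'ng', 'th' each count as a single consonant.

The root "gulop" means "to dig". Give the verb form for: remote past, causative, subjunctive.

gulopthawaang

Attach mood subjunctive -the → gulopthe.
Attach voice causative -we → gulopthewe.
Attach tense remote past -ang → guloptheweang.
Apply vowel harmony: guloptheweang → gulopthawaang.
Nasal assimilation: no change.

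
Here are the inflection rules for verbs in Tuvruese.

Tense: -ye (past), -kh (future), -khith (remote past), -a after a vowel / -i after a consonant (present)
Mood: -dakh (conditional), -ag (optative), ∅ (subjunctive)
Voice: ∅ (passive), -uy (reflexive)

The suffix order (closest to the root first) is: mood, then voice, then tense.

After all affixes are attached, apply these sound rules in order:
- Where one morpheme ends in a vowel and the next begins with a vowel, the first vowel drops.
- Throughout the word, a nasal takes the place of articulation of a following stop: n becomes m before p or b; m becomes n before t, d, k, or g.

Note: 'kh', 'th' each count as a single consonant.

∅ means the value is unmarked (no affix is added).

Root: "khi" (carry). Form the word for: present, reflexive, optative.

khaguyi

Attach mood optative -ag → khiag.
Attach voice reflexive -uy → khiaguy.
Attach tense present -i (after consonant 'y') → khiaguyi.
Apply vowel deletion: khiaguyi → khaguyi.
Nasal assimilation: no change.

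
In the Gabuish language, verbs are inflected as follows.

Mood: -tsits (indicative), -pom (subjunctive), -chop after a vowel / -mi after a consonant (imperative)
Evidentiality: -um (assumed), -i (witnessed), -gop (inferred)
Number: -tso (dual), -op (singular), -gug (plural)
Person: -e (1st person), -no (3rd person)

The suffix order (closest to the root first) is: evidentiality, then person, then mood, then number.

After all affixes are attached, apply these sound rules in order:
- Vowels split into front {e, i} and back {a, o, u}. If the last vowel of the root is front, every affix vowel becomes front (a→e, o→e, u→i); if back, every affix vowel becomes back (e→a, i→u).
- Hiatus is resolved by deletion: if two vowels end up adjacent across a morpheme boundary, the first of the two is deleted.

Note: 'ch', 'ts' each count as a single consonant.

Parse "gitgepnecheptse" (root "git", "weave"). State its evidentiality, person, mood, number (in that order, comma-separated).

Segment: git-gop-no-chop-tso.
evidentiality: -gop → inferred.
person: -no → 3rd person.
mood: -chop/mi → imperative.
number: -tso → dual.

inferred, 3rd person, imperative, dual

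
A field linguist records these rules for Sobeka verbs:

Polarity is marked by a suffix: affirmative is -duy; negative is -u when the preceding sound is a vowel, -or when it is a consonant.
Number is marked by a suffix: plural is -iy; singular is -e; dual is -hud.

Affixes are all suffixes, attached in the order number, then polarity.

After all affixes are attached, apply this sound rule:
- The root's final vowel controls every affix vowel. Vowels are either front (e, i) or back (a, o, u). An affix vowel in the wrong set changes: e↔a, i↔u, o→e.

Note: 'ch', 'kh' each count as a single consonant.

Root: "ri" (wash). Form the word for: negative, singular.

Attach number singular -e → rie.
Attach polarity negative -u (after vowel 'e') → rieu.
Apply vowel harmony: rieu → riei.

riei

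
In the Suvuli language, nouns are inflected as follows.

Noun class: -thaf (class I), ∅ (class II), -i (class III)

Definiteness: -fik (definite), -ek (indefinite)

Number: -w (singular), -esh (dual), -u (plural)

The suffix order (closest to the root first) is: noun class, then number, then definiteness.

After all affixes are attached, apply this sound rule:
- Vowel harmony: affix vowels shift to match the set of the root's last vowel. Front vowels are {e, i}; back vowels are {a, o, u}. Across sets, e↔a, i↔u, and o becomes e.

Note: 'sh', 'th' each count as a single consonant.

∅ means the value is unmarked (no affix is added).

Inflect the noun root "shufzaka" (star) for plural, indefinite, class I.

shufzakathafuak

Attach noun class class I -thaf → shufzakathaf.
Attach number plural -u → shufzakathafu.
Attach definiteness indefinite -ek → shufzakathafuek.
Apply vowel harmony: shufzakathafuek → shufzakathafuak.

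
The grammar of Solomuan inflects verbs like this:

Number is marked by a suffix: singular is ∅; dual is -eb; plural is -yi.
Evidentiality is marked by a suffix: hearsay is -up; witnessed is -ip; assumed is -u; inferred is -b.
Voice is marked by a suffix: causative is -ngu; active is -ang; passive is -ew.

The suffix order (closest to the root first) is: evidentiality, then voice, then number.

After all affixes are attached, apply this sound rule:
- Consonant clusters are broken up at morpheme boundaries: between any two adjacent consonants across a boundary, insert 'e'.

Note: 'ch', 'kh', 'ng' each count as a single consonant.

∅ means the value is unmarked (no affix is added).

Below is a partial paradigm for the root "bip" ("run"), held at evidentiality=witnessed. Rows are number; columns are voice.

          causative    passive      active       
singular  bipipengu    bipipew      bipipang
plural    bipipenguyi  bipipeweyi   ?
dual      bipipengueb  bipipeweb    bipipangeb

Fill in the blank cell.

bipipangeyi

Attach evidentiality witnessed -ip → bipip.
Attach voice active -ang → bipipang.
Attach number plural -yi → bipipangyi.
Apply epenthesis: bipipangyi → bipipangeyi.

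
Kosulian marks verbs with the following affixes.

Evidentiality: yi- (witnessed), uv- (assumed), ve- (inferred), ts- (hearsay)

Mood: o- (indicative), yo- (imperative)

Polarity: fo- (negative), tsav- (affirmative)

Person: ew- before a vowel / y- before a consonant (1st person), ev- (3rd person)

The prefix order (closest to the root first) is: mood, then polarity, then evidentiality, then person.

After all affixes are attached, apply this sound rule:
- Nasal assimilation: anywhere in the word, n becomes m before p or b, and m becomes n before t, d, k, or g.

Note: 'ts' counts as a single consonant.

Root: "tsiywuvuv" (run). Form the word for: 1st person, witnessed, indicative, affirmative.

Attach mood indicative o- → otsiywuvuv.
Attach polarity affirmative tsav- → tsavotsiywuvuv.
Attach evidentiality witnessed yi- → yitsavotsiywuvuv.
Attach person 1st person y- (before consonant 'y') → yyitsavotsiywuvuv.
Nasal assimilation: no change.

yyitsavotsiywuvuv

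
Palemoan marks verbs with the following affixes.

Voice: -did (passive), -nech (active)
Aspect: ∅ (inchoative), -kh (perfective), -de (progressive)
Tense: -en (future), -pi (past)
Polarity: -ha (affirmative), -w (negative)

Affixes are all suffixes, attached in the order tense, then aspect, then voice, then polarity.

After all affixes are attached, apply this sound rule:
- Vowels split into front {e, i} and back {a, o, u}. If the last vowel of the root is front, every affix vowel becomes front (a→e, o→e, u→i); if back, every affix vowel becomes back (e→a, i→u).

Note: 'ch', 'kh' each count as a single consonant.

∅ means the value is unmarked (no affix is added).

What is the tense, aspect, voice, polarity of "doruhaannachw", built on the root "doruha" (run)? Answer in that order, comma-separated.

future, inchoative, active, negative

Segment: doruha-en-nech-w.
tense: -en → future.
aspect: ∅ → inchoative.
voice: -nech → active.
polarity: -w → negative.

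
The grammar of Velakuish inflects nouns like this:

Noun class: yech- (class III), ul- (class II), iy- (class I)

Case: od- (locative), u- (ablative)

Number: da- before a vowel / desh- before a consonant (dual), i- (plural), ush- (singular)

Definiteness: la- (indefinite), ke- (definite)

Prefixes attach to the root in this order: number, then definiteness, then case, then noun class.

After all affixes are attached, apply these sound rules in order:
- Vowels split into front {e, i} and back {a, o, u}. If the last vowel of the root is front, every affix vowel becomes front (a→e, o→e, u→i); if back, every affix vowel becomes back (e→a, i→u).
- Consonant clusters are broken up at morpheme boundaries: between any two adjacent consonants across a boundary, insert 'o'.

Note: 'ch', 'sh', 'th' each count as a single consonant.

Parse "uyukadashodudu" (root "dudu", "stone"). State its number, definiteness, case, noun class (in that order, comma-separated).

Segment: iy-u-ke-desh-dudu.
number: da/desh- → dual.
definiteness: ke- → definite.
case: u- → ablative.
noun class: iy- → class I.

dual, definite, ablative, class I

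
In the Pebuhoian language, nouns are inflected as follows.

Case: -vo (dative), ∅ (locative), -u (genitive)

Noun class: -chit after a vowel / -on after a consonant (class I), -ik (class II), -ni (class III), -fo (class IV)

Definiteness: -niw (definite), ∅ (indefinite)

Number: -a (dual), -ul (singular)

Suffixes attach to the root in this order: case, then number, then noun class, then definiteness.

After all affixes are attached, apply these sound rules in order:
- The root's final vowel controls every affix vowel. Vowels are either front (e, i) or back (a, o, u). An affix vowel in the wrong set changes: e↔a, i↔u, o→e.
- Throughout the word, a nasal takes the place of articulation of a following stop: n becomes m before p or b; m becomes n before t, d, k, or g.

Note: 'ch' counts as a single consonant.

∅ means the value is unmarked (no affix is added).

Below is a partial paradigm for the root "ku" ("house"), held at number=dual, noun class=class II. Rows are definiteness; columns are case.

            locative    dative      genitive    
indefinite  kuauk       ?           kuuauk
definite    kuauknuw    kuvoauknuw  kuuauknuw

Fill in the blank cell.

Attach case dative -vo → kuvo.
Attach number dual -a → kuvoa.
Attach noun class class II -ik → kuvoaik.
definiteness = indefinite: zero marking, form stays kuvoaik.
Apply vowel harmony: kuvoaik → kuvoauk.
Nasal assimilation: no change.

kuvoauk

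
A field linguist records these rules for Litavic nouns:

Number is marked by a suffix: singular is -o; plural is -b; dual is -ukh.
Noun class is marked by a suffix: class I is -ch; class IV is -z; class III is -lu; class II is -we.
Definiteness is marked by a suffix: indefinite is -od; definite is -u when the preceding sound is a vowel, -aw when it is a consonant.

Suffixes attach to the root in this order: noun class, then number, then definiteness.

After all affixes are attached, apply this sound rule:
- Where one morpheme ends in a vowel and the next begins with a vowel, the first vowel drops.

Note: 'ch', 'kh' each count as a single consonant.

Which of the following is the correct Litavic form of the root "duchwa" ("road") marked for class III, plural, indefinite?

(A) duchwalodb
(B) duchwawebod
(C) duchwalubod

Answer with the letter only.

C

Attach noun class class III -lu → duchwalu.
Attach number plural -b → duchwalub.
Attach definiteness indefinite -od → duchwalubod.
Vowel deletion: no change.
So the correct form is duchwalubod, option (C).
(B) duchwawebod is wrong: it uses class II instead of class III for noun class.
(A) duchwalodb is wrong: it has the affixes in the wrong order.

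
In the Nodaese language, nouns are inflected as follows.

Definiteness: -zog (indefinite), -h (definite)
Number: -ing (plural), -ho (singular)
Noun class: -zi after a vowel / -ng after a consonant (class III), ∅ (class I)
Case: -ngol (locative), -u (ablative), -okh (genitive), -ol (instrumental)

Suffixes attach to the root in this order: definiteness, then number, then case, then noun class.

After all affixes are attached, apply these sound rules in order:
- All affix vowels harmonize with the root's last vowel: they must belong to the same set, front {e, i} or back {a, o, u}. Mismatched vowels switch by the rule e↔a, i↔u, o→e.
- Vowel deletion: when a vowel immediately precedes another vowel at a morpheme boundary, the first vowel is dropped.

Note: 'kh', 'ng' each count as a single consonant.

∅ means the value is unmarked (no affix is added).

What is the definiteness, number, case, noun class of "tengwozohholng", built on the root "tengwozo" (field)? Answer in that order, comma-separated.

definite, singular, instrumental, class III

Segment: tengwozo-h-ho-ol-ng.
definiteness: -h → definite.
number: -ho → singular.
case: -ol → instrumental.
noun class: -zi/ng → class III.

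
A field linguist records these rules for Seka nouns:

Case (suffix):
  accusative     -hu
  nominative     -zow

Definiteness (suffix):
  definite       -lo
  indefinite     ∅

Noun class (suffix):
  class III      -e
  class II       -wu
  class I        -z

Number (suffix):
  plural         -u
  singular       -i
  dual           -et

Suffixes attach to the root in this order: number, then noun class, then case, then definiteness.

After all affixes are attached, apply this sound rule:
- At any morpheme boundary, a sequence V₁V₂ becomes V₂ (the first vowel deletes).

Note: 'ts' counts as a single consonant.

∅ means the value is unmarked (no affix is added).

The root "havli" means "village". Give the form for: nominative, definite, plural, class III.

Attach number plural -u → havliu.
Attach noun class class III -e → havliue.
Attach case nominative -zow → havliuezow.
Attach definiteness definite -lo → havliuezowlo.
Apply vowel deletion: havliuezowlo → havlezowlo.

havlezowlo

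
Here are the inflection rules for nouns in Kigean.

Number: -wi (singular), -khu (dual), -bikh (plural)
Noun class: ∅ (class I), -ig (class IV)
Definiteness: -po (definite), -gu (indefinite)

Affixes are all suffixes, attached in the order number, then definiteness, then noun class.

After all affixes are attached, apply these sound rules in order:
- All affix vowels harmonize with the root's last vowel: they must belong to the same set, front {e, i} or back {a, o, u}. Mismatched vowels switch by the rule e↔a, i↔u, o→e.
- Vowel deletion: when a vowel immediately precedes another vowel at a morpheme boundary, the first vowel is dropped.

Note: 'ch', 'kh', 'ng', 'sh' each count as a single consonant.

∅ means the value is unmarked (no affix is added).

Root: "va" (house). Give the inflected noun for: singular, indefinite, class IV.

vawugug

Attach number singular -wi → vawi.
Attach definiteness indefinite -gu → vawigu.
Attach noun class class IV -ig → vawiguig.
Apply vowel harmony: vawiguig → vawuguug.
Apply vowel deletion: vawuguug → vawugug.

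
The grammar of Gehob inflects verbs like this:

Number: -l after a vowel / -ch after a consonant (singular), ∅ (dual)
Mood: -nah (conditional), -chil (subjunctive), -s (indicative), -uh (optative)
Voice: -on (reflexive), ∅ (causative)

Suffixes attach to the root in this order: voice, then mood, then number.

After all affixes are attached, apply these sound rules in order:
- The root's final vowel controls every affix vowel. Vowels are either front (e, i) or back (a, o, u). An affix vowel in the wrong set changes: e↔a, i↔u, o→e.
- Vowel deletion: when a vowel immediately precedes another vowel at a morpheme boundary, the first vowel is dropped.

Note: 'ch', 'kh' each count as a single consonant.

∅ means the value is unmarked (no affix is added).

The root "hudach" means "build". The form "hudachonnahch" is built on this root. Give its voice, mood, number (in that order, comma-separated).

Segment: hudach-on-nah-ch.
voice: -on → reflexive.
mood: -nah → conditional.
number: -l/ch → singular.

reflexive, conditional, singular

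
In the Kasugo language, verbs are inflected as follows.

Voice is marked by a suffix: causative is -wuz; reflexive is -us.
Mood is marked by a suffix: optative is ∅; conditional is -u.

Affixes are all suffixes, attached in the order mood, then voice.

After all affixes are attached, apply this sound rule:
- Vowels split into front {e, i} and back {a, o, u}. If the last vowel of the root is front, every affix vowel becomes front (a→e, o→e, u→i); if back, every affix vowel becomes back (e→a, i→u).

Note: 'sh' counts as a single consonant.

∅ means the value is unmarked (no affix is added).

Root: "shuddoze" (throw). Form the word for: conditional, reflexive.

shuddozeiis

Attach mood conditional -u → shuddozeu.
Attach voice reflexive -us → shuddozeuus.
Apply vowel harmony: shuddozeuus → shuddozeiis.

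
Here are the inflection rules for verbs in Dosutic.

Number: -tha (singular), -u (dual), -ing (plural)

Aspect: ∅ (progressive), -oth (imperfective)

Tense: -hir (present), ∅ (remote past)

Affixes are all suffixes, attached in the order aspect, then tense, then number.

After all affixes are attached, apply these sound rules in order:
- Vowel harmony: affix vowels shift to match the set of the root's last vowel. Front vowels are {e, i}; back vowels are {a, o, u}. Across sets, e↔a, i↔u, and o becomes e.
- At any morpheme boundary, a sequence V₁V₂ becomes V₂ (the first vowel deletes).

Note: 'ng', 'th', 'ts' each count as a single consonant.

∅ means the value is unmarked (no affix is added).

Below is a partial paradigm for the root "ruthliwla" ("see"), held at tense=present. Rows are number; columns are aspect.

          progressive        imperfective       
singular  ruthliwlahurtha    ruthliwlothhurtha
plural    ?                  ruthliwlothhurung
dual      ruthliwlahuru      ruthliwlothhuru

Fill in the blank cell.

ruthliwlahurung

aspect = progressive: zero marking, form stays ruthliwla.
Attach tense present -hir → ruthliwlahir.
Attach number plural -ing → ruthliwlahiring.
Apply vowel harmony: ruthliwlahiring → ruthliwlahurung.
Vowel deletion: no change.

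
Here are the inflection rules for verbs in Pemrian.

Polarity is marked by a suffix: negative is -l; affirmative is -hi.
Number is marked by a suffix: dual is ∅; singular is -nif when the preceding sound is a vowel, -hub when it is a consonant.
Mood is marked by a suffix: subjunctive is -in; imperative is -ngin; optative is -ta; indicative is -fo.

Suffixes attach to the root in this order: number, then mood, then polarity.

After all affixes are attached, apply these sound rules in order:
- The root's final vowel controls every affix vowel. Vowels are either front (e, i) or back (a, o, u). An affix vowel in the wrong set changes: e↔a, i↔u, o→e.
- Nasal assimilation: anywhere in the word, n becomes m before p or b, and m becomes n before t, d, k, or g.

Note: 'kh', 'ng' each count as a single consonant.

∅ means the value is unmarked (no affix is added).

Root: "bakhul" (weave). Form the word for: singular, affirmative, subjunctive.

Attach number singular -hub (after consonant 'l') → bakhulhub.
Attach mood subjunctive -in → bakhulhubin.
Attach polarity affirmative -hi → bakhulhubinhi.
Apply vowel harmony: bakhulhubinhi → bakhulhubunhu.
Nasal assimilation: no change.

bakhulhubunhu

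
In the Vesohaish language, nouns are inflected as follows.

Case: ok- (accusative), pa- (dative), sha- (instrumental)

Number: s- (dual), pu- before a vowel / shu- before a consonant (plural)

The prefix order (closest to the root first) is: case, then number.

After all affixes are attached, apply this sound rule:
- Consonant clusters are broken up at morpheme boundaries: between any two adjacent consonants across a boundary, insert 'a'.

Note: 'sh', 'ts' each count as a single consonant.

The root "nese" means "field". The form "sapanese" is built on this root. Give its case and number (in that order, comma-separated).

dative, dual

Segment: s-pa-nese.
case: pa- → dative.
number: s- → dual.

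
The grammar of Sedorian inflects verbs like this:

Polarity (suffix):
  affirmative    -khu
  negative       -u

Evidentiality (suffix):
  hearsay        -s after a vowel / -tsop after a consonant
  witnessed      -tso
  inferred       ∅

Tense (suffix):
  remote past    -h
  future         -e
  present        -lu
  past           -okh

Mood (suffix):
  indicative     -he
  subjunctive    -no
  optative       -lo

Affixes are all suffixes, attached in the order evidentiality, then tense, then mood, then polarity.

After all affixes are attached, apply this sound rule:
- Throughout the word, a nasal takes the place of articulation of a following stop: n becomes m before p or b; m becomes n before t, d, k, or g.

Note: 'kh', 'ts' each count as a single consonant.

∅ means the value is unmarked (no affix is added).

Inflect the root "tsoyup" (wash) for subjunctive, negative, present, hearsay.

tsoyuptsoplunou

Attach evidentiality hearsay -tsop (after consonant 'p') → tsoyuptsop.
Attach tense present -lu → tsoyuptsoplu.
Attach mood subjunctive -no → tsoyuptsopluno.
Attach polarity negative -u → tsoyuptsoplunou.
Nasal assimilation: no change.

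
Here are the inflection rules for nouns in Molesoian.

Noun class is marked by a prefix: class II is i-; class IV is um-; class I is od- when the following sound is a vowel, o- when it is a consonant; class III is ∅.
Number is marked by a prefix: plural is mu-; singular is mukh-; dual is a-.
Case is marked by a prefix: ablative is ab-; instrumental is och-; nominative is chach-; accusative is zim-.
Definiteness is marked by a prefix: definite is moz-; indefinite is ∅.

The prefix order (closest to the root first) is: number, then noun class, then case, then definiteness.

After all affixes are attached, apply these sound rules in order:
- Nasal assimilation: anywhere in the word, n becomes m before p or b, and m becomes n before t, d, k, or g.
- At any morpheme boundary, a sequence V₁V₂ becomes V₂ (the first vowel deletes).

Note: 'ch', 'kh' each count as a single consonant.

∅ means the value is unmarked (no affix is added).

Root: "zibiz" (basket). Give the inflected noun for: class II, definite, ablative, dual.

Attach number dual a- → azibiz.
Attach noun class class II i- → iazibiz.
Attach case ablative ab- → abiazibiz.
Attach definiteness definite moz- → mozabiazibiz.
Nasal assimilation: no change.
Apply vowel deletion: mozabiazibiz → mozabazibiz.

mozabazibiz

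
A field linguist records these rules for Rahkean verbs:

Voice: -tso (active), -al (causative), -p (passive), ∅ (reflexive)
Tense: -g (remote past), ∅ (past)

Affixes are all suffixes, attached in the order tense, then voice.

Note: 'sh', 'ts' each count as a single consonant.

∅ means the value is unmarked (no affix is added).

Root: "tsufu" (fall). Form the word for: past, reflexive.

tsufu

tense = past: zero marking, form stays tsufu.
voice = reflexive: zero marking, form stays tsufu.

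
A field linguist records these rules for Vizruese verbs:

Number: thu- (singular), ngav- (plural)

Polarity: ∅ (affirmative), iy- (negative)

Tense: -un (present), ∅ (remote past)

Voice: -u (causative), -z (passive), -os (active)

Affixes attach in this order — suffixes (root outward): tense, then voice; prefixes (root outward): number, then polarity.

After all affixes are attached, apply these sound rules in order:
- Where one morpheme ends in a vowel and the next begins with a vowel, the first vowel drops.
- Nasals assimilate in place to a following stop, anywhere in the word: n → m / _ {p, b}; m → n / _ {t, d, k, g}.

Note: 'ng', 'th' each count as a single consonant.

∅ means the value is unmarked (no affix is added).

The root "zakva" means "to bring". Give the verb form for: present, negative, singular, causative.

Attach number singular thu- → thuzakva.
Attach polarity negative iy- → iythuzakva.
Attach tense present -un → iythuzakvaun.
Attach voice causative -u → iythuzakvaunu.
Apply vowel deletion: iythuzakvaunu → iythuzakvunu.
Nasal assimilation: no change.

iythuzakvunu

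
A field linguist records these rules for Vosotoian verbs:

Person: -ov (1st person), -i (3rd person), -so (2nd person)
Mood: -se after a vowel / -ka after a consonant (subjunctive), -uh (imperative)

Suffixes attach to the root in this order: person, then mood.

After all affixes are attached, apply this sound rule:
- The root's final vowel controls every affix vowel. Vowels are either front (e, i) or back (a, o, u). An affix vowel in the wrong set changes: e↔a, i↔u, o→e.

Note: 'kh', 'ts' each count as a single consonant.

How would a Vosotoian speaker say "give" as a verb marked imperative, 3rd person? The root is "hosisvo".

hosisvouuh

Attach person 3rd person -i → hosisvoi.
Attach mood imperative -uh → hosisvoiuh.
Apply vowel harmony: hosisvoiuh → hosisvouuh.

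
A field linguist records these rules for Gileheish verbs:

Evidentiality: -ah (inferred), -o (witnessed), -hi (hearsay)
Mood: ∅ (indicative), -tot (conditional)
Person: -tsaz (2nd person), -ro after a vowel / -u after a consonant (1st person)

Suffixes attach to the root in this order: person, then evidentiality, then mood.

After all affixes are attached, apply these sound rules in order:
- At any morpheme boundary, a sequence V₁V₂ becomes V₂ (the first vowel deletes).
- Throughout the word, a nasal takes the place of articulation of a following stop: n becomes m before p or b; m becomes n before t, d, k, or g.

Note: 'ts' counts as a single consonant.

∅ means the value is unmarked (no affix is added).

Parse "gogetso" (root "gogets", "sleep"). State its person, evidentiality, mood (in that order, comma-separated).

1st person, witnessed, indicative

Segment: gogets-u-o.
person: -ro/u → 1st person.
evidentiality: -o → witnessed.
mood: ∅ → indicative.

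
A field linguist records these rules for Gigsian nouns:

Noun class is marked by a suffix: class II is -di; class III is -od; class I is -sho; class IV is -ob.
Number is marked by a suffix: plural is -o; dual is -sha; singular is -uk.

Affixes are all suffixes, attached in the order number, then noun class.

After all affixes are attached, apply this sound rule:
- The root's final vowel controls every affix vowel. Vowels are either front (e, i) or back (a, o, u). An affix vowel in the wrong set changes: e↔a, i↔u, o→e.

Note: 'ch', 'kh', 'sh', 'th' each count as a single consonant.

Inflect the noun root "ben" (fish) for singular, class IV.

benikeb

Attach number singular -uk → benuk.
Attach noun class class IV -ob → benukob.
Apply vowel harmony: benukob → benikeb.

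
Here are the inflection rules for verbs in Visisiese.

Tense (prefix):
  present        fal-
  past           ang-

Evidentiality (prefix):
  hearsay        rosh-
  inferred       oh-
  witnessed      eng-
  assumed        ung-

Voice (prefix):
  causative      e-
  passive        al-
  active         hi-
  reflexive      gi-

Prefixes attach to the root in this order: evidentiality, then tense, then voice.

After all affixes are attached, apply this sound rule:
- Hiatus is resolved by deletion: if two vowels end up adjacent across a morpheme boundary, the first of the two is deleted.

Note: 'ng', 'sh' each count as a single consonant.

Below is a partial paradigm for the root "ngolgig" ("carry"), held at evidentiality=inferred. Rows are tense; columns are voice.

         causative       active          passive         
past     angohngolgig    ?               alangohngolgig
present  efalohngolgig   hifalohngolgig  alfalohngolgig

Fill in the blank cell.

Attach evidentiality inferred oh- → ohngolgig.
Attach tense past ang- → angohngolgig.
Attach voice active hi- → hiangohngolgig.
Apply vowel deletion: hiangohngolgig → hangohngolgig.

hangohngolgig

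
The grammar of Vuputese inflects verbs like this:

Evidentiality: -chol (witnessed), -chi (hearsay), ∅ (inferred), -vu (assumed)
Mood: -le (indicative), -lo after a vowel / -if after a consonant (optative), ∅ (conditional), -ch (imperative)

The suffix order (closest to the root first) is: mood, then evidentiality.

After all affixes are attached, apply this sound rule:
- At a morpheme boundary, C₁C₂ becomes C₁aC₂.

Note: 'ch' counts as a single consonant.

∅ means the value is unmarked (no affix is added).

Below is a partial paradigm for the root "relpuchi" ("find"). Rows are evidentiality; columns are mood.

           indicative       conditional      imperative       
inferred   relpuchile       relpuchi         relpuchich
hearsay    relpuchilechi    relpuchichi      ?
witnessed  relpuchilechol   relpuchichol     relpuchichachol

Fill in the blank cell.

relpuchichachi

Attach mood imperative -ch → relpuchich.
Attach evidentiality hearsay -chi → relpuchichchi.
Apply epenthesis: relpuchichchi → relpuchichachi.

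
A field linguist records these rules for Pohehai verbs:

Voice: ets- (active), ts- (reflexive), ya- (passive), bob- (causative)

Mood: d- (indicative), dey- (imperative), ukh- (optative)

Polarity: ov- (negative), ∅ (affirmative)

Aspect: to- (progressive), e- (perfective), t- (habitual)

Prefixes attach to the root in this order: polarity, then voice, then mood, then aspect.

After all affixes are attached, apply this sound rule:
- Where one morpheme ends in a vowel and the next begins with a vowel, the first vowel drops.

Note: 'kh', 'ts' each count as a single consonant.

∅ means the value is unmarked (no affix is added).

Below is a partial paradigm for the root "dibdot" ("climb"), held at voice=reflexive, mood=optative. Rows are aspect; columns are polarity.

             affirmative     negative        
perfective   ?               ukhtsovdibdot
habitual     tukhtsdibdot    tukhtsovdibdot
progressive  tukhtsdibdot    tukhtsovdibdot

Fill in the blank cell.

polarity = affirmative: zero marking, form stays dibdot.
Attach voice reflexive ts- → tsdibdot.
Attach mood optative ukh- → ukhtsdibdot.
Attach aspect perfective e- → eukhtsdibdot.
Apply vowel deletion: eukhtsdibdot → ukhtsdibdot.

ukhtsdibdot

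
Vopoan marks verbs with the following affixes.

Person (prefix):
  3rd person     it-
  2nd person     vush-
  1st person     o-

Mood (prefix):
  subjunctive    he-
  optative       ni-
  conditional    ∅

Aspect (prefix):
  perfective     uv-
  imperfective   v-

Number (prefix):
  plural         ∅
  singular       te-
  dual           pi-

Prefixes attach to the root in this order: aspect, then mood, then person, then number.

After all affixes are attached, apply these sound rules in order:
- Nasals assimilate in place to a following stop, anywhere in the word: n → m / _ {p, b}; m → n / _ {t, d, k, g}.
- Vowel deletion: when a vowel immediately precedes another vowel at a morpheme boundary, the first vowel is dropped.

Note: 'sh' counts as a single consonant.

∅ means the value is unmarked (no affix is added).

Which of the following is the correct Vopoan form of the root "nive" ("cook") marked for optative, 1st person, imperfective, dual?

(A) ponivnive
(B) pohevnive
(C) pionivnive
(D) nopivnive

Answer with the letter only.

A

Attach aspect imperfective v- → vnive.
Attach mood optative ni- → nivnive.
Attach person 1st person o- → onivnive.
Attach number dual pi- → pionivnive.
Nasal assimilation: no change.
Apply vowel deletion: pionivnive → ponivnive.
So the correct form is ponivnive, option (A).
(D) nopivnive is wrong: it has the affixes in the wrong order.
(C) pionivnive is wrong: it fails to apply the sound rule(s).
(B) pohevnive is wrong: it uses subjunctive instead of optative for mood.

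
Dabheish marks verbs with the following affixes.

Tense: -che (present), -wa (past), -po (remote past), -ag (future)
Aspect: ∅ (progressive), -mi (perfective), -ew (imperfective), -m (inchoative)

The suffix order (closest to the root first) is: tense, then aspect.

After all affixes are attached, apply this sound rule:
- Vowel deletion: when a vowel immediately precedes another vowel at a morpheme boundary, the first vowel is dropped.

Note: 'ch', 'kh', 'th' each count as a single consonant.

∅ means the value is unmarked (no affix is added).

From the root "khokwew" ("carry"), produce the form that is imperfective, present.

khokwewchew

Attach tense present -che → khokwewche.
Attach aspect imperfective -ew → khokwewcheew.
Apply vowel deletion: khokwewcheew → khokwewchew.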